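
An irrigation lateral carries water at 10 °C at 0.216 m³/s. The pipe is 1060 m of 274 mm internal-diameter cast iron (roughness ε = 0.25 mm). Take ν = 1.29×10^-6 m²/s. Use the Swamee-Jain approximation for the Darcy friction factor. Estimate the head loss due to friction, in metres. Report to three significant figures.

V = 4Q/(πD²) = 4·0.216/(π·0.274²) = 3.663 m/s
Re = VD/ν = 3.663·0.274/1.29×10^-6 = 7.78×10^5 → turbulent
ε/D = 0.25/274 = 9.12×10^-4
Swamee-Jain: f = 0.01972
h_f = f(L/D)V²/(2g) = 0.01972·(1060/0.274)·3.663²/(2·9.81) = 52.19 m

h_f ≈ 52.2 m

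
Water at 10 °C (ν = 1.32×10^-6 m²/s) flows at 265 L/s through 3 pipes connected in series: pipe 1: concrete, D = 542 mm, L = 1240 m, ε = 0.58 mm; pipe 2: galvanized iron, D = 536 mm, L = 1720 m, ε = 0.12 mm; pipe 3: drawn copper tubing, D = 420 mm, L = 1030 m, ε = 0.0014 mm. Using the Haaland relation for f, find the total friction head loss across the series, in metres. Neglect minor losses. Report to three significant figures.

Pipe 1: V = 1.149 m/s, Re = 4.72×10^5, ε/D = 0.00107, f = 0.02053, h_1 = f(L/D)V²/2g = 3.158 m
Pipe 2: V = 1.174 m/s, Re = 4.77×10^5, ε/D = 2.24×10^-4, f = 0.01557, h_2 = f(L/D)V²/2g = 3.512 m
Pipe 3: V = 1.913 m/s, Re = 6.09×10^5, ε/D = 3.33×10^-6, f = 0.01266, h_3 = f(L/D)V²/2g = 5.788 m
Series → Q common, losses add: H = Σh = 12.46 m

H ≈ 12.5 m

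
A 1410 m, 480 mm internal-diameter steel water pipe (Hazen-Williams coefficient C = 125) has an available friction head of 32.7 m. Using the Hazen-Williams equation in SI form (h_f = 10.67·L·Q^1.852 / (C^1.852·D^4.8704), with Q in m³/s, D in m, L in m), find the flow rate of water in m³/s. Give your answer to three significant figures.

Rearranging: Q = [h_f·C^1.852·D^4.8704 / (10.67·L)]^(1/1.852)
Q = [32.7·125^1.852·0.480^4.8704 / (10.67·1410)]^0.540 = 0.6619 m³/s

Q ≈ 0.662 m³/s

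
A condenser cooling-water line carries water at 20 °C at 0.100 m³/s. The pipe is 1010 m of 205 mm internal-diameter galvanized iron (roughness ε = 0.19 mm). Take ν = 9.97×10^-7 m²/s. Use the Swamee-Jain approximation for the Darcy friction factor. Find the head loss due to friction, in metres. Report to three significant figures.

V = 4Q/(πD²) = 4·0.100/(π·0.205²) = 3.030 m/s
Re = VD/ν = 3.030·0.205/9.97×10^-7 = 6.23×10^5 → turbulent
ε/D = 0.19/205 = 9.27×10^-4
Swamee-Jain: f = 0.01990
h_f = f(L/D)V²/(2g) = 0.01990·(1010/0.205)·3.030²/(2·9.81) = 45.87 m

h_f ≈ 45.9 m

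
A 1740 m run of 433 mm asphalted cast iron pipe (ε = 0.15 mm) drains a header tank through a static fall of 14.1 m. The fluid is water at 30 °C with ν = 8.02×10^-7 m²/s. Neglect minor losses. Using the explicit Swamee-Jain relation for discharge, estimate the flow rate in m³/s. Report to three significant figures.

Q ≈ 0.306 m³/s

Swamee-Jain (Type II): Q = -0.965·√(gD⁵h_f/L)·ln[ε/(3.7D) + √(3.17ν²L/(gD³h_f))]
√(gD⁵h_f/L) = √(9.81·0.433⁵·14.1/1740) = 0.03478
ε/(3.7D) = 9.36×10^-5; √(3.17ν²L/(gD³h_f)) = 1.78×10^-5
Q = -0.965·0.03478·ln(1.114×10^-4) = 0.3055 m³/s
Check: V = 2.07 m/s, Re = 1.12×10^6, f = 0.01609, h_f = 14.2 m ≈ 14.1 m ✓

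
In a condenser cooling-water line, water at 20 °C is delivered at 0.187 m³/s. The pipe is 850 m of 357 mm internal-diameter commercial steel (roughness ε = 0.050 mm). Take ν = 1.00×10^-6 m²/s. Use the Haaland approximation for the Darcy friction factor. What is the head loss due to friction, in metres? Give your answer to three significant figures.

V = 4Q/(πD²) = 4·0.187/(π·0.357²) = 1.868 m/s
Re = VD/ν = 1.868·0.357/1.00×10^-6 = 6.67×10^5 → turbulent
ε/D = 0.050/357 = 1.40×10^-4
Haaland: f = 0.01431
h_f = f(L/D)V²/(2g) = 0.01431·(850/0.357)·1.868²/(2·9.81) = 6.061 m

h_f ≈ 6.06 m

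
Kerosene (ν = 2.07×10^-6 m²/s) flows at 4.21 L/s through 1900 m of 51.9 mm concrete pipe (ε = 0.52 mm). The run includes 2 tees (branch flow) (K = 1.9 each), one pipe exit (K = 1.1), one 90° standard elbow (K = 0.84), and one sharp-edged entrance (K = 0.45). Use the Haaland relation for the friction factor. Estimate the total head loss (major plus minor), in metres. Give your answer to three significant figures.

V = 4Q/(πD²) = 1.990 m/s; V²/2g = 0.2018 m
Re = 4.99×10^4, ε/D = 0.0100 → f = 0.03911 (Haaland)
Major: h_f = f(L/D)·V²/2g = 0.03911·36609·0.2018 = 289.0 m
Minor: ΣK = 6.19; h_m = ΣK·V²/2g = 1.249 m
Total H_L = 289.0 + 1.249 = 290.2 m

H_L ≈ 290 m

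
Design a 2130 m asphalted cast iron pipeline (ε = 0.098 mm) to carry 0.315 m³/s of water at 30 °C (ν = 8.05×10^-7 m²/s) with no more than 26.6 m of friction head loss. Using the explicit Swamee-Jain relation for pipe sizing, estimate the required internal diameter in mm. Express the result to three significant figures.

D ≈ 403 mm

Swamee-Jain (Type III): D = 0.66·[ε^1.25·(LQ²/(gh_f))^4.75 + ν·Q^9.4·(L/(gh_f))^5.2]^0.04
LQ²/(gh_f) = 0.8099; L/(gh_f) = 8.163
Term 1 = ε^1.25·(…)^4.75 = 3.58×10^-6; Term 2 = ν·Q^9.4·(…)^5.2 = 8.54×10^-7
D = 0.66·(3.58×10^-6 + 8.54×10^-7)^0.04 = 0.4031 m = 403 mm
Check: V = 2.47 m/s, Re = 1.24×10^6, f = 0.01507, h_f = 24.7 m ≈ 26.6 m ✓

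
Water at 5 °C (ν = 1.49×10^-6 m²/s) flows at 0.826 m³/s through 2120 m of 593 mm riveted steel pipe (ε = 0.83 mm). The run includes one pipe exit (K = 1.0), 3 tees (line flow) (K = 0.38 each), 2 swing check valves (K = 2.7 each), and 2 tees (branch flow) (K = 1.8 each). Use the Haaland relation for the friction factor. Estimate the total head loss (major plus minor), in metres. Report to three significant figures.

V = 4Q/(πD²) = 2.991 m/s; V²/2g = 0.4559 m
Re = 1.19×10^6, ε/D = 0.00140 → f = 0.02157 (Haaland)
Major: h_f = f(L/D)·V²/2g = 0.02157·3575·0.4559 = 35.15 m
Minor: ΣK = 11.1; h_m = ΣK·V²/2g = 5.079 m
Total H_L = 35.15 + 5.079 = 40.23 m

H_L ≈ 40.2 m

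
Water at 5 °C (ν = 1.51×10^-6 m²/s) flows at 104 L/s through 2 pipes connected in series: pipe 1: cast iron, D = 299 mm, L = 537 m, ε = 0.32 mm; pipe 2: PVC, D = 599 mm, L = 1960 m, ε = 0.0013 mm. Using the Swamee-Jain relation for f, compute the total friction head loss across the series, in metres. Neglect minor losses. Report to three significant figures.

Pipe 1: V = 1.481 m/s, Re = 2.93×10^5, ε/D = 0.00107, f = 0.02105, h_1 = f(L/D)V²/2g = 4.228 m
Pipe 2: V = 0.3691 m/s, Re = 1.46×10^5, ε/D = 2.17×10^-6, f = 0.01654, h_2 = f(L/D)V²/2g = 0.3756 m
Series → Q common, losses add: H = Σh = 4.604 m

H ≈ 4.60 m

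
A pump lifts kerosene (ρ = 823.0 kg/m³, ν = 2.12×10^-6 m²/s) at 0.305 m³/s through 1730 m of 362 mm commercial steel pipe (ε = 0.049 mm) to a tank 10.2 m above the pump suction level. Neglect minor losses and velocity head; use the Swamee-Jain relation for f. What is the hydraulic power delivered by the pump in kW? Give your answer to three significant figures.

P_hyd ≈ 103 kW

V = 4Q/(πD²) = 2.963 m/s; Re = 5.06×10^5; ε/D = 1.35×10^-4; f = 0.01485
h_f = f(L/D)V²/2g = 31.76 m
Total head H = z + h_f = 10.2 + 31.76 = 41.96 m
P_hyd = ρgQH = 823.0·9.81·0.305·41.96 = 103.3 kW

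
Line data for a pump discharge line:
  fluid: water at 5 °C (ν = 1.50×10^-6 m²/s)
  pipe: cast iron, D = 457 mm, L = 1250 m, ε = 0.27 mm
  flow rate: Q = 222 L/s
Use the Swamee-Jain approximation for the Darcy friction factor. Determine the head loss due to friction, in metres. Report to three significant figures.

h_f ≈ 4.72 m

V = 4Q/(πD²) = 4·0.222/(π·0.457²) = 1.353 m/s
Re = VD/ν = 1.353·0.457/1.50×10^-6 = 4.12×10^5 → turbulent
ε/D = 0.27/457 = 5.91×10^-4
Swamee-Jain: f = 0.01849
h_f = f(L/D)V²/(2g) = 0.01849·(1250/0.457)·1.353²/(2·9.81) = 4.722 m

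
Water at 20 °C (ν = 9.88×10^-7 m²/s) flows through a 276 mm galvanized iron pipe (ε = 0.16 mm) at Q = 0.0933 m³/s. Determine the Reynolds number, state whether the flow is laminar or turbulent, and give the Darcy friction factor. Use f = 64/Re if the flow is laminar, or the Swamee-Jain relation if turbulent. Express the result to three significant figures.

Re ≈ 4.36×10^5; turbulent; f ≈ 0.0184

V = 4Q/(πD²) = 1.559 m/s
Re = VD/ν = 1.559·0.276/9.88×10^-7 = 4.36×10^5
Re > 4000 → turbulent; ε/D = 5.80×10^-4
Swamee-Jain: f = 0.01838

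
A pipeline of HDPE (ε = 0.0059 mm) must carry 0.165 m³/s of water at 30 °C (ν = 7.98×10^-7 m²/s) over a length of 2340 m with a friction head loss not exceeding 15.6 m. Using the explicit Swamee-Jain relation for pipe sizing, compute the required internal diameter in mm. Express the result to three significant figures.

Swamee-Jain (Type III): D = 0.66·[ε^1.25·(LQ²/(gh_f))^4.75 + ν·Q^9.4·(L/(gh_f))^5.2]^0.04
LQ²/(gh_f) = 0.4163; L/(gh_f) = 15.29
Term 1 = ε^1.25·(…)^4.75 = 4.53×10^-9; Term 2 = ν·Q^9.4·(…)^5.2 = 5.07×10^-8
D = 0.66·(4.53×10^-9 + 5.07×10^-8)^0.04 = 0.3383 m = 338 mm
Check: V = 1.84 m/s, Re = 7.78×10^5, f = 0.01247, h_f = 14.8 m ≈ 15.6 m ✓

D ≈ 338 mm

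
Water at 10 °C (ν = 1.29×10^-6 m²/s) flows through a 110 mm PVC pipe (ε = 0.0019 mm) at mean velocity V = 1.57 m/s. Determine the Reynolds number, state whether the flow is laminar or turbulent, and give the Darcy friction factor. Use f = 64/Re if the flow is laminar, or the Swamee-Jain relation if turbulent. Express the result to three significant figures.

Re = VD/ν = 1.570·0.110/1.29×10^-6 = 1.34×10^5
Re > 4000 → turbulent; ε/D = 1.73×10^-5
Swamee-Jain: f = 0.01695

Re ≈ 1.34×10^5; turbulent; f ≈ 0.0169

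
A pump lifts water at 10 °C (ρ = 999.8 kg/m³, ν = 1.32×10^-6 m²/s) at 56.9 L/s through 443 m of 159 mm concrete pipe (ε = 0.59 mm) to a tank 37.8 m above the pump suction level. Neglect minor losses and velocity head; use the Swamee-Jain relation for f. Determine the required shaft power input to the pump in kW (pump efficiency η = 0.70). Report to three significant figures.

V = 4Q/(πD²) = 2.866 m/s; Re = 3.45×10^5; ε/D = 0.00371; f = 0.02827
h_f = f(L/D)V²/2g = 32.97 m
Total head H = z + h_f = 37.8 + 32.97 = 70.77 m
P_hyd = ρgQH = 999.8·9.81·0.0569·70.77 = 39.49 kW
P_shaft = P_hyd/η = 39.49/0.70 = 56.42 kW

P_shaft ≈ 56.4 kW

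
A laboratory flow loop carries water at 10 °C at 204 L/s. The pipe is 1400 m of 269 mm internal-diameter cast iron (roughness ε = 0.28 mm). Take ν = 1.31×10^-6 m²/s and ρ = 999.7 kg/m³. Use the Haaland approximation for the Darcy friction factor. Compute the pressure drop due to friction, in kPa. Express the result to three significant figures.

Δp ≈ 678 kPa

V = 4Q/(πD²) = 4·0.204/(π·0.269²) = 3.590 m/s
Re = VD/ν = 3.590·0.269/1.31×10^-6 = 7.37×10^5 → turbulent
ε/D = 0.28/269 = 0.00104
Haaland: f = 0.02022
h_f = f(L/D)V²/(2g) = 0.02022·(1400/0.269)·3.590²/(2·9.81) = 69.10 m
Δp = ρg·h_f = 999.7·9.81·69.10 = 677.6 kPa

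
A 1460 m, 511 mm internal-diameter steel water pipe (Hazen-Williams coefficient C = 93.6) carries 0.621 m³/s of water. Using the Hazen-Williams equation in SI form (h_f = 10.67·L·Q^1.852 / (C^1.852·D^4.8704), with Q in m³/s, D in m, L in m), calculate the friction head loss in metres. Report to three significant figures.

h_f ≈ 37.9 m

h_f = 10.67·1460·0.621^1.852 / (93.6^1.852·0.511^4.8704) = 37.90 m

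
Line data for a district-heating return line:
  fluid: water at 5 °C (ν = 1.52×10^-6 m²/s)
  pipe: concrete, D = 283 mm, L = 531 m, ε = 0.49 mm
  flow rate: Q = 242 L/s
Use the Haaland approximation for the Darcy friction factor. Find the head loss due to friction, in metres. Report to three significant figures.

h_f ≈ 32.3 m

V = 4Q/(πD²) = 4·0.242/(π·0.283²) = 3.847 m/s
Re = VD/ν = 3.847·0.283/1.52×10^-6 = 7.16×10^5 → turbulent
ε/D = 0.49/283 = 0.00173
Haaland: f = 0.02284
h_f = f(L/D)V²/(2g) = 0.02284·(531/0.283)·3.847²/(2·9.81) = 32.33 m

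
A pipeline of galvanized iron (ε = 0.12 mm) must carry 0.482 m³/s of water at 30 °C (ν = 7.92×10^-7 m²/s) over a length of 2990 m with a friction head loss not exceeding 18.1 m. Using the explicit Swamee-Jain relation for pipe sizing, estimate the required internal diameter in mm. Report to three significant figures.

Swamee-Jain (Type III): D = 0.66·[ε^1.25·(LQ²/(gh_f))^4.75 + ν·Q^9.4·(L/(gh_f))^5.2]^0.04
LQ²/(gh_f) = 3.912; L/(gh_f) = 16.84
Term 1 = ε^1.25·(…)^4.75 = 0.00818; Term 2 = ν·Q^9.4·(…)^5.2 = 0.00198
D = 0.66·(0.00818 + 0.00198)^0.04 = 0.5493 m = 549 mm
Check: V = 2.03 m/s, Re = 1.41×10^6, f = 0.01473, h_f = 16.9 m ≈ 18.1 m ✓

D ≈ 549 mm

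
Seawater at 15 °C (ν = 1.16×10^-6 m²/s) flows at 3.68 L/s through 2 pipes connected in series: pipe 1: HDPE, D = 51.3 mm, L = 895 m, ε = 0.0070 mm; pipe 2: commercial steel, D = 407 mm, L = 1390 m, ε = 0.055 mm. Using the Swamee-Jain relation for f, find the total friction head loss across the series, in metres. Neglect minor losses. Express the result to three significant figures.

H ≈ 54.9 m

Pipe 1: V = 1.780 m/s, Re = 7.87×10^4, ε/D = 1.36×10^-4, f = 0.01949, h_1 = f(L/D)V²/2g = 54.93 m
Pipe 2: V = 0.02829 m/s, Re = 9920, ε/D = 1.35×10^-4, f = 0.03127, h_2 = f(L/D)V²/2g = 0.004356 m
Series → Q common, losses add: H = Σh = 54.93 m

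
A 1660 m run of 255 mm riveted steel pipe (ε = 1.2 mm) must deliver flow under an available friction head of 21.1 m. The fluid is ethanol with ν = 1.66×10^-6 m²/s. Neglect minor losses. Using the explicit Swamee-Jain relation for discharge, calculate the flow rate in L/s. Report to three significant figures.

Swamee-Jain (Type II): Q = -0.965·√(gD⁵h_f/L)·ln[ε/(3.7D) + √(3.17ν²L/(gD³h_f))]
√(gD⁵h_f/L) = √(9.81·0.255⁵·21.1/1660) = 0.01160
ε/(3.7D) = 0.00127; √(3.17ν²L/(gD³h_f)) = 6.50×10^-5
Q = -0.965·0.01160·ln(0.001337) = 0.07404 m³/s
Check: V = 1.45 m/s, Re = 2.23×10^5, f = 0.03043, h_f = 21.2 m ≈ 21.1 m ✓

Q ≈ 74.0 L/s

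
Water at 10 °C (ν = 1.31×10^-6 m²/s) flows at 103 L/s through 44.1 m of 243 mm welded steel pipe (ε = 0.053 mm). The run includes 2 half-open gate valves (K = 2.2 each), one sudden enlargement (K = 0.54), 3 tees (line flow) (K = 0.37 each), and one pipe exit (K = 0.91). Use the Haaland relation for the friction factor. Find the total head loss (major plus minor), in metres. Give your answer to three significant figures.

H_L ≈ 2.47 m

V = 4Q/(πD²) = 2.221 m/s; V²/2g = 0.2514 m
Re = 4.12×10^5, ε/D = 2.18×10^-4 → f = 0.01571 (Haaland)
Major: h_f = f(L/D)·V²/2g = 0.01571·181.5·0.2514 = 0.7167 m
Minor: ΣK = 6.96; h_m = ΣK·V²/2g = 1.750 m
Total H_L = 0.7167 + 1.750 = 2.467 m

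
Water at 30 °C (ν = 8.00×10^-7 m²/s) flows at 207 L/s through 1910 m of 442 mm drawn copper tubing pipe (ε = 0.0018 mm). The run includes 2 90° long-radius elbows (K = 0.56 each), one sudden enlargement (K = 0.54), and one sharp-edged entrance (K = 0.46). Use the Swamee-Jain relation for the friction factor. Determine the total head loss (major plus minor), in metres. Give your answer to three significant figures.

V = 4Q/(πD²) = 1.349 m/s; V²/2g = 0.09276 m
Re = 7.45×10^5, ε/D = 4.07×10^-6 → f = 0.01229 (Swamee-Jain)
Major: h_f = f(L/D)·V²/2g = 0.01229·4321·0.09276 = 4.926 m
Minor: ΣK = 2.12; h_m = ΣK·V²/2g = 0.1967 m
Total H_L = 4.926 + 0.1967 = 5.123 m

H_L ≈ 5.12 m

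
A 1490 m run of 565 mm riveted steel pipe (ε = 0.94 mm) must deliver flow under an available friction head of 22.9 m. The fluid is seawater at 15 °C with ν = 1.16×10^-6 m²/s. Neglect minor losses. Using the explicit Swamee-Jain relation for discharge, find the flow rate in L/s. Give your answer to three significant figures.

Swamee-Jain (Type II): Q = -0.965·√(gD⁵h_f/L)·ln[ε/(3.7D) + √(3.17ν²L/(gD³h_f))]
√(gD⁵h_f/L) = √(9.81·0.565⁵·22.9/1490) = 0.09317
ε/(3.7D) = 4.50×10^-4; √(3.17ν²L/(gD³h_f)) = 1.25×10^-5
Q = -0.965·0.09317·ln(4.622×10^-4) = 0.6905 m³/s
Check: V = 2.75 m/s, Re = 1.34×10^6, f = 0.02254, h_f = 23.0 m ≈ 22.9 m ✓

Q ≈ 690 L/s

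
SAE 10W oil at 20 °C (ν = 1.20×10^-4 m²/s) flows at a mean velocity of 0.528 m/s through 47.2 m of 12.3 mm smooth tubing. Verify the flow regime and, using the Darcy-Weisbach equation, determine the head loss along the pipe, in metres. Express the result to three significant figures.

Re = VD/ν = 0.528·0.01230/1.20×10^-4 = 54.1 → laminar (Re < 2300)
f = 64/Re = 1.183
h_f = f(L/D)V²/(2g) = 1.183·(47.2/0.01230)·0.528²/(2·9.81) = 64.48 m

h_f ≈ 64.5 m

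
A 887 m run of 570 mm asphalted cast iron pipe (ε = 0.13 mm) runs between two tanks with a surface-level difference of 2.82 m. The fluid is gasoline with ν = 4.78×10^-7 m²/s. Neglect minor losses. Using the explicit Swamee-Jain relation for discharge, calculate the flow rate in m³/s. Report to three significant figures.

Swamee-Jain (Type II): Q = -0.965·√(gD⁵h_f/L)·ln[ε/(3.7D) + √(3.17ν²L/(gD³h_f))]
√(gD⁵h_f/L) = √(9.81·0.570⁵·2.82/887) = 0.04332
ε/(3.7D) = 6.16×10^-5; √(3.17ν²L/(gD³h_f)) = 1.12×10^-5
Q = -0.965·0.04332·ln(7.284×10^-5) = 0.3983 m³/s
Check: V = 1.56 m/s, Re = 1.86×10^6, f = 0.01468, h_f = 2.84 m ≈ 2.82 m ✓

Q ≈ 0.398 m³/s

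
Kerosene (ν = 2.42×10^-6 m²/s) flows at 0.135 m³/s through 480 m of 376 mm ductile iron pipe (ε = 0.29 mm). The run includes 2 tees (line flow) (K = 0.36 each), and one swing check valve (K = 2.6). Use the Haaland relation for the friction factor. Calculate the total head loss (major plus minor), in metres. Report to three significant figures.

V = 4Q/(πD²) = 1.216 m/s; V²/2g = 0.07534 m
Re = 1.89×10^5, ε/D = 7.71×10^-4 → f = 0.02002 (Haaland)
Major: h_f = f(L/D)·V²/2g = 0.02002·1277·0.07534 = 1.926 m
Minor: ΣK = 3.32; h_m = ΣK·V²/2g = 0.2501 m
Total H_L = 1.926 + 0.2501 = 2.176 m

H_L ≈ 2.18 m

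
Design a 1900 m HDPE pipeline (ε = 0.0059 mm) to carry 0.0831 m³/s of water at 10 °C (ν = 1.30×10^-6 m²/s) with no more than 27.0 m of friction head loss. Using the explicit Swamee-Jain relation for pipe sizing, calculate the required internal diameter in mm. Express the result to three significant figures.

D ≈ 228 mm

Swamee-Jain (Type III): D = 0.66·[ε^1.25·(LQ²/(gh_f))^4.75 + ν·Q^9.4·(L/(gh_f))^5.2]^0.04
LQ²/(gh_f) = 0.04954; L/(gh_f) = 7.173
Term 1 = ε^1.25·(…)^4.75 = 1.84×10^-13; Term 2 = ν·Q^9.4·(…)^5.2 = 2.56×10^-12
D = 0.66·(1.84×10^-13 + 2.56×10^-12)^0.04 = 0.2275 m = 228 mm
Check: V = 2.04 m/s, Re = 3.58×10^5, f = 0.01424, h_f = 25.3 m ≈ 27.0 m ✓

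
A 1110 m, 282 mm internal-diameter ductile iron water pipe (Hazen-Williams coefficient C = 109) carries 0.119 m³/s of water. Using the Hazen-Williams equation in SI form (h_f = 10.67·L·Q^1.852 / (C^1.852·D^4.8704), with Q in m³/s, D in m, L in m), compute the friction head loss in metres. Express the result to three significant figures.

h_f ≈ 18.4 m

h_f = 10.67·1110·0.119^1.852 / (109^1.852·0.282^4.8704) = 18.43 m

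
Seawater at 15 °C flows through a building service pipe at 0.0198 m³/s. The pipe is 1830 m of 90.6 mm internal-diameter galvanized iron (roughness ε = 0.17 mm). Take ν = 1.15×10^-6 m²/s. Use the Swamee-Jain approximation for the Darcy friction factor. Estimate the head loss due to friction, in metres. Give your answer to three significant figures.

V = 4Q/(πD²) = 4·0.0198/(π·0.0906²) = 3.071 m/s
Re = VD/ν = 3.071·0.0906/1.15×10^-6 = 2.42×10^5 → turbulent
ε/D = 0.17/90.6 = 0.00188
Swamee-Jain: f = 0.02397
h_f = f(L/D)V²/(2g) = 0.02397·(1830/0.0906)·3.071²/(2·9.81) = 232.7 m

h_f ≈ 233 m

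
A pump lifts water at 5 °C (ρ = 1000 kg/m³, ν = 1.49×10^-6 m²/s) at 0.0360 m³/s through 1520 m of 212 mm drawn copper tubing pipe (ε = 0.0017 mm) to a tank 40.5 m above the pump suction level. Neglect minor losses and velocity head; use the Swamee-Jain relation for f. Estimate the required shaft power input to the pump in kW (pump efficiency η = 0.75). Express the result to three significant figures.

P_shaft ≈ 22.0 kW

V = 4Q/(πD²) = 1.020 m/s; Re = 1.45×10^5; ε/D = 8.02×10^-6; f = 0.01661
h_f = f(L/D)V²/2g = 6.314 m
Total head H = z + h_f = 40.5 + 6.314 = 46.81 m
P_hyd = ρgQH = 1000·9.81·0.0360·46.81 = 16.53 kW
P_shaft = P_hyd/η = 16.53/0.75 = 22.04 kW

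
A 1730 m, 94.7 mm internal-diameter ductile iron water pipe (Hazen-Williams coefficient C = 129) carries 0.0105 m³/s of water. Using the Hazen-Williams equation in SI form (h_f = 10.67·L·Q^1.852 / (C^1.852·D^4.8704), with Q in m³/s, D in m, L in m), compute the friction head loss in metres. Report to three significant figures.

h_f = 10.67·1730·0.0105^1.852 / (129^1.852·0.0947^4.8704) = 47.67 m

h_f ≈ 47.7 m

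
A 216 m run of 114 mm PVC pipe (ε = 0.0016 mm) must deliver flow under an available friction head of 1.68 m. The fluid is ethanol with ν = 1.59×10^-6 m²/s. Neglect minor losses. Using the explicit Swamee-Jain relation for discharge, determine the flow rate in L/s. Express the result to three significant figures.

Swamee-Jain (Type II): Q = -0.965·√(gD⁵h_f/L)·ln[ε/(3.7D) + √(3.17ν²L/(gD³h_f))]
√(gD⁵h_f/L) = √(9.81·0.114⁵·1.68/216) = 0.001212
ε/(3.7D) = 3.79×10^-6; √(3.17ν²L/(gD³h_f)) = 2.66×10^-4
Q = -0.965·0.001212·ln(2.701×10^-4) = 0.009611 m³/s
Check: V = 0.942 m/s, Re = 6.75×10^4, f = 0.01949, h_f = 1.67 m ≈ 1.68 m ✓

Q ≈ 9.61 L/s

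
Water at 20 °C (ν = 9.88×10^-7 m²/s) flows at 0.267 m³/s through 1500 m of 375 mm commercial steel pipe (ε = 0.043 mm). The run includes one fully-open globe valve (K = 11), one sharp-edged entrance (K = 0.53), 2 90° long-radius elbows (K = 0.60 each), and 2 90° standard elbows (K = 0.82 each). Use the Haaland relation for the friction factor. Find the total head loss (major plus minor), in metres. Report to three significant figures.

H_L ≈ 20.5 m

V = 4Q/(πD²) = 2.417 m/s; V²/2g = 0.2979 m
Re = 9.18×10^5, ε/D = 1.15×10^-4 → f = 0.01363 (Haaland)
Major: h_f = f(L/D)·V²/2g = 0.01363·4000·0.2979 = 16.24 m
Minor: ΣK = 14.4; h_m = ΣK·V²/2g = 4.280 m
Total H_L = 16.24 + 4.280 = 20.52 m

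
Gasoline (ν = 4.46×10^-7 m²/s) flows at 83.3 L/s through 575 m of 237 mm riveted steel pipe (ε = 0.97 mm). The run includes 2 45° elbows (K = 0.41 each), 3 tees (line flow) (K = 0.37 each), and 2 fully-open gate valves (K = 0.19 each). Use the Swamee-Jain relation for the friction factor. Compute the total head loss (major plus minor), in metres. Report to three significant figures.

H_L ≈ 13.1 m

V = 4Q/(πD²) = 1.888 m/s; V²/2g = 0.1817 m
Re = 1.00×10^6, ε/D = 0.00409 → f = 0.02878 (Swamee-Jain)
Major: h_f = f(L/D)·V²/2g = 0.02878·2426·0.1817 = 12.69 m
Minor: ΣK = 2.31; h_m = ΣK·V²/2g = 0.4198 m
Total H_L = 12.69 + 0.4198 = 13.11 m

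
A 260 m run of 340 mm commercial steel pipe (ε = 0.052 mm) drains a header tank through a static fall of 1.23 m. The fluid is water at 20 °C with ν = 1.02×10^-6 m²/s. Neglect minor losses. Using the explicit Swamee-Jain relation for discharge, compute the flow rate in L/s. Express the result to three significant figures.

Swamee-Jain (Type II): Q = -0.965·√(gD⁵h_f/L)·ln[ε/(3.7D) + √(3.17ν²L/(gD³h_f))]
√(gD⁵h_f/L) = √(9.81·0.340⁵·1.23/260) = 0.01452
ε/(3.7D) = 4.13×10^-5; √(3.17ν²L/(gD³h_f)) = 4.25×10^-5
Q = -0.965·0.01452·ln(8.386×10^-5) = 0.1315 m³/s
Check: V = 1.45 m/s, Re = 4.83×10^5, f = 0.01510, h_f = 1.24 m ≈ 1.23 m ✓

Q ≈ 132 L/s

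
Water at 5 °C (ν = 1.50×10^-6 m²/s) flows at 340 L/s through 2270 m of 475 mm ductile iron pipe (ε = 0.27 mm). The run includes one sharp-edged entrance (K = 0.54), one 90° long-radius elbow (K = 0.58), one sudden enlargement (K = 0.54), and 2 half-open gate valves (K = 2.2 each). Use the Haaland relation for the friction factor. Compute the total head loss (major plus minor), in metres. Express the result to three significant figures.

H_L ≈ 17.2 m

V = 4Q/(πD²) = 1.919 m/s; V²/2g = 0.1876 m
Re = 6.08×10^5, ε/D = 5.68×10^-4 → f = 0.01787 (Haaland)
Major: h_f = f(L/D)·V²/2g = 0.01787·4779·0.1876 = 16.02 m
Minor: ΣK = 6.06; h_m = ΣK·V²/2g = 1.137 m
Total H_L = 16.02 + 1.137 = 17.16 m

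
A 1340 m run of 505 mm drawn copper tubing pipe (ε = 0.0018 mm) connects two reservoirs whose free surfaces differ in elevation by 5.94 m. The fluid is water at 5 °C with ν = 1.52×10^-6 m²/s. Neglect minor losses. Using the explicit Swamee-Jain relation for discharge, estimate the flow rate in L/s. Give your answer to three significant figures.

Swamee-Jain (Type II): Q = -0.965·√(gD⁵h_f/L)·ln[ε/(3.7D) + √(3.17ν²L/(gD³h_f))]
√(gD⁵h_f/L) = √(9.81·0.505⁵·5.94/1340) = 0.03779
ε/(3.7D) = 9.63×10^-7; √(3.17ν²L/(gD³h_f)) = 3.62×10^-5
Q = -0.965·0.03779·ln(3.713×10^-5) = 0.3720 m³/s
Check: V = 1.86 m/s, Re = 6.17×10^5, f = 0.01268, h_f = 5.92 m ≈ 5.94 m ✓

Q ≈ 372 L/s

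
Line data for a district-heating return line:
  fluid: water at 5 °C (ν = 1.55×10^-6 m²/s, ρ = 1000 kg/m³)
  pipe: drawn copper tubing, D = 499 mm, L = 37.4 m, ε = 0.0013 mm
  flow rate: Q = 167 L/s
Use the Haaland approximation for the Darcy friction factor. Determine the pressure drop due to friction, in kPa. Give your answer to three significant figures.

V = 4Q/(πD²) = 4·0.167/(π·0.499²) = 0.8539 m/s
Re = VD/ν = 0.8539·0.499/1.55×10^-6 = 2.75×10^5 → turbulent
ε/D = 0.0013/499 = 2.61×10^-6
Haaland: f = 0.01460
h_f = f(L/D)V²/(2g) = 0.01460·(37.4/0.499)·0.8539²/(2·9.81) = 0.04067 m
Δp = ρg·h_f = 1000·9.81·0.04067 = 0.3990 kPa

Δp ≈ 0.399 kPa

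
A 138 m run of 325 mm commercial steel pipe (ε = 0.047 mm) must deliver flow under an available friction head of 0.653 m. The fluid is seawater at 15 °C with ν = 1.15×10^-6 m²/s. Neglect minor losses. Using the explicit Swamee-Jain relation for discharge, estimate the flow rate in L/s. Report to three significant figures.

Swamee-Jain (Type II): Q = -0.965·√(gD⁵h_f/L)·ln[ε/(3.7D) + √(3.17ν²L/(gD³h_f))]
√(gD⁵h_f/L) = √(9.81·0.325⁵·0.653/138) = 0.01297
ε/(3.7D) = 3.91×10^-5; √(3.17ν²L/(gD³h_f)) = 5.13×10^-5
Q = -0.965·0.01297·ln(9.038×10^-5) = 0.1166 m³/s
Check: V = 1.41 m/s, Re = 3.97×10^5, f = 0.01533, h_f = 0.655 m ≈ 0.653 m ✓

Q ≈ 117 L/s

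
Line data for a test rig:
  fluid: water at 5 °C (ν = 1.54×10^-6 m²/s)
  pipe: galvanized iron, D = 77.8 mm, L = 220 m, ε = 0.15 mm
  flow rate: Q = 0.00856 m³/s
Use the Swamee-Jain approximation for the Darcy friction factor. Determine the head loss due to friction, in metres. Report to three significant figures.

V = 4Q/(πD²) = 4·0.00856/(π·0.0778²) = 1.801 m/s
Re = VD/ν = 1.801·0.0778/1.54×10^-6 = 9.10×10^4 → turbulent
ε/D = 0.15/77.8 = 0.00193
Swamee-Jain: f = 0.02530
h_f = f(L/D)V²/(2g) = 0.02530·(220/0.0778)·1.801²/(2·9.81) = 11.82 m

h_f ≈ 11.8 m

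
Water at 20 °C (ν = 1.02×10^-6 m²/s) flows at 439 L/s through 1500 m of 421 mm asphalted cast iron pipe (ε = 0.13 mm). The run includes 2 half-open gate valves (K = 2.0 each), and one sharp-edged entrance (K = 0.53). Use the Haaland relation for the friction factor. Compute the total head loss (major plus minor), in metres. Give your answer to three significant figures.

H_L ≈ 30.4 m

V = 4Q/(πD²) = 3.154 m/s; V²/2g = 0.5069 m
Re = 1.30×10^6, ε/D = 3.09×10^-4 → f = 0.01555 (Haaland)
Major: h_f = f(L/D)·V²/2g = 0.01555·3563·0.5069 = 28.08 m
Minor: ΣK = 4.53; h_m = ΣK·V²/2g = 2.296 m
Total H_L = 28.08 + 2.296 = 30.37 m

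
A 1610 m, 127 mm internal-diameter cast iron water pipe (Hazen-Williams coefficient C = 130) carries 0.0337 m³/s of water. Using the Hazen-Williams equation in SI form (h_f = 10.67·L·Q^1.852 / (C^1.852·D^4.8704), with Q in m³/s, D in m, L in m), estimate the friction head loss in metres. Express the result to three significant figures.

h_f ≈ 90.8 m

h_f = 10.67·1610·0.0337^1.852 / (130^1.852·0.127^4.8704) = 90.78 m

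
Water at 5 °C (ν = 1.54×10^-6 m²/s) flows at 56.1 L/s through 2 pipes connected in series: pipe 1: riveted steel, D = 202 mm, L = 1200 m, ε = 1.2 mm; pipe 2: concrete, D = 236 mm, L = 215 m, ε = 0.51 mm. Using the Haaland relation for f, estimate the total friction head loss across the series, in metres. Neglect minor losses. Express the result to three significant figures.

Pipe 1: V = 1.751 m/s, Re = 2.30×10^5, ε/D = 0.00594, f = 0.03242, h_1 = f(L/D)V²/2g = 30.08 m
Pipe 2: V = 1.282 m/s, Re = 1.97×10^5, ε/D = 0.00216, f = 0.02472, h_2 = f(L/D)V²/2g = 1.888 m
Series → Q common, losses add: H = Σh = 31.97 m

H ≈ 32.0 m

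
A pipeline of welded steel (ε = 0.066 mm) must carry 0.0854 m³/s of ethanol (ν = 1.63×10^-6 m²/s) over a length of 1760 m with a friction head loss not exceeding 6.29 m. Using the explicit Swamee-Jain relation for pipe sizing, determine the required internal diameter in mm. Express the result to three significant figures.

Swamee-Jain (Type III): D = 0.66·[ε^1.25·(LQ²/(gh_f))^4.75 + ν·Q^9.4·(L/(gh_f))^5.2]^0.04
LQ²/(gh_f) = 0.2080; L/(gh_f) = 28.52
Term 1 = ε^1.25·(…)^4.75 = 3.43×10^-9; Term 2 = ν·Q^9.4·(…)^5.2 = 5.43×10^-9
D = 0.66·(3.43×10^-9 + 5.43×10^-9)^0.04 = 0.3144 m = 314 mm
Check: V = 1.10 m/s, Re = 2.12×10^5, f = 0.01707, h_f = 5.90 m ≈ 6.29 m ✓

D ≈ 314 mm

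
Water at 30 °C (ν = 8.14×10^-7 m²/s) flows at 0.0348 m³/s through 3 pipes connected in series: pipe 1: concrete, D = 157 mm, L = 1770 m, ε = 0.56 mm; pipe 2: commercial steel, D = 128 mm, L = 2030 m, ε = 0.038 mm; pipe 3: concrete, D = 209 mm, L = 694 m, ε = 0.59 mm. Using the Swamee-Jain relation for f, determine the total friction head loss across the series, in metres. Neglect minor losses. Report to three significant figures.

Pipe 1: V = 1.798 m/s, Re = 3.47×10^5, ε/D = 0.00357, f = 0.02796, h_1 = f(L/D)V²/2g = 51.92 m
Pipe 2: V = 2.704 m/s, Re = 4.25×10^5, ε/D = 2.97×10^-4, f = 0.01654, h_2 = f(L/D)V²/2g = 97.80 m
Pipe 3: V = 1.014 m/s, Re = 2.60×10^5, ε/D = 0.00282, f = 0.02642, h_3 = f(L/D)V²/2g = 4.602 m
Series → Q common, losses add: H = Σh = 154.3 m

H ≈ 154 m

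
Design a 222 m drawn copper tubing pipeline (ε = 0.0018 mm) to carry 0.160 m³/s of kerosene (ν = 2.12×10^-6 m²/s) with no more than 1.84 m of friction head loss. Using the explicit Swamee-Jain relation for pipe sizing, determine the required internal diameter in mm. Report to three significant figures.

D ≈ 331 mm

Swamee-Jain (Type III): D = 0.66·[ε^1.25·(LQ²/(gh_f))^4.75 + ν·Q^9.4·(L/(gh_f))^5.2]^0.04
LQ²/(gh_f) = 0.3149; L/(gh_f) = 12.30
Term 1 = ε^1.25·(…)^4.75 = 2.72×10^-10; Term 2 = ν·Q^9.4·(…)^5.2 = 3.25×10^-8
D = 0.66·(2.72×10^-10 + 3.25×10^-8)^0.04 = 0.3313 m = 331 mm
Check: V = 1.86 m/s, Re = 2.90×10^5, f = 0.01453, h_f = 1.71 m ≈ 1.84 m ✓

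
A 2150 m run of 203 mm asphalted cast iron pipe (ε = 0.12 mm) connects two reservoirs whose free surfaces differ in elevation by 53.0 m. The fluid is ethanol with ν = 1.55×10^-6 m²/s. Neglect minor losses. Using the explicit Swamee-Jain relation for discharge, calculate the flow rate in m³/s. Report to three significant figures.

Swamee-Jain (Type II): Q = -0.965·√(gD⁵h_f/L)·ln[ε/(3.7D) + √(3.17ν²L/(gD³h_f))]
√(gD⁵h_f/L) = √(9.81·0.203⁵·53.0/2150) = 0.009130
ε/(3.7D) = 1.60×10^-4; √(3.17ν²L/(gD³h_f)) = 6.14×10^-5
Q = -0.965·0.009130·ln(2.211×10^-4) = 0.07416 m³/s
Check: V = 2.29 m/s, Re = 3.00×10^5, f = 0.01883, h_f = 53.4 m ≈ 53.0 m ✓

Q ≈ 0.0742 m³/s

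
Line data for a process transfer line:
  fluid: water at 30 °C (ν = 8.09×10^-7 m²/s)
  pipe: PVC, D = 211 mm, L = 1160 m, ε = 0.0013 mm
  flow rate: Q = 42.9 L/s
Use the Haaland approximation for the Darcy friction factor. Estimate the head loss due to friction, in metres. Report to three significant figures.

V = 4Q/(πD²) = 4·0.0429/(π·0.211²) = 1.227 m/s
Re = VD/ν = 1.227·0.211/8.09×10^-7 = 3.20×10^5 → turbulent
ε/D = 0.0013/211 = 6.16×10^-6
Haaland: f = 0.01422
h_f = f(L/D)V²/(2g) = 0.01422·(1160/0.211)·1.227²/(2·9.81) = 5.998 m

h_f ≈ 6.00 m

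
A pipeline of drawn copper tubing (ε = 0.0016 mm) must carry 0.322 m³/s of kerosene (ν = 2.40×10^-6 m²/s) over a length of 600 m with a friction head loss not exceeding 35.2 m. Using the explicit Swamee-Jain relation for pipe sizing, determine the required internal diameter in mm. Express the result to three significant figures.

D ≈ 288 mm

Swamee-Jain (Type III): D = 0.66·[ε^1.25·(LQ²/(gh_f))^4.75 + ν·Q^9.4·(L/(gh_f))^5.2]^0.04
LQ²/(gh_f) = 0.1802; L/(gh_f) = 1.738
Term 1 = ε^1.25·(…)^4.75 = 1.66×10^-11; Term 2 = ν·Q^9.4·(…)^5.2 = 1.00×10^-9
D = 0.66·(1.66×10^-11 + 1.00×10^-9)^0.04 = 0.2883 m = 288 mm
Check: V = 4.93 m/s, Re = 5.92×10^5, f = 0.01280, h_f = 33.0 m ≈ 35.2 m ✓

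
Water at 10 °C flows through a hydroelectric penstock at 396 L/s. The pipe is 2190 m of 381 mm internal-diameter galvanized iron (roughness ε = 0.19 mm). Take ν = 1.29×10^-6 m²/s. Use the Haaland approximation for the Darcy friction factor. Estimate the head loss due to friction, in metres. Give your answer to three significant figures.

V = 4Q/(πD²) = 4·0.396/(π·0.381²) = 3.473 m/s
Re = VD/ν = 3.473·0.381/1.29×10^-6 = 1.03×10^6 → turbulent
ε/D = 0.19/381 = 4.99×10^-4
Haaland: f = 0.01715
h_f = f(L/D)V²/(2g) = 0.01715·(2190/0.381)·3.473²/(2·9.81) = 60.63 m

h_f ≈ 60.6 m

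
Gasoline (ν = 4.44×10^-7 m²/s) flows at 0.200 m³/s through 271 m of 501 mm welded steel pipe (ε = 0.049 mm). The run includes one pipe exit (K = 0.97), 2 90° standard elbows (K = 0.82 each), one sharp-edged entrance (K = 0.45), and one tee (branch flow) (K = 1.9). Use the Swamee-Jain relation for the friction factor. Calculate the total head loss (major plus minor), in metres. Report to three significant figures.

H_L ≈ 0.638 m

V = 4Q/(πD²) = 1.015 m/s; V²/2g = 0.05246 m
Re = 1.14×10^6, ε/D = 9.78×10^-5 → f = 0.01333 (Swamee-Jain)
Major: h_f = f(L/D)·V²/2g = 0.01333·540.9·0.05246 = 0.3782 m
Minor: ΣK = 4.96; h_m = ΣK·V²/2g = 0.2602 m
Total H_L = 0.3782 + 0.2602 = 0.6384 m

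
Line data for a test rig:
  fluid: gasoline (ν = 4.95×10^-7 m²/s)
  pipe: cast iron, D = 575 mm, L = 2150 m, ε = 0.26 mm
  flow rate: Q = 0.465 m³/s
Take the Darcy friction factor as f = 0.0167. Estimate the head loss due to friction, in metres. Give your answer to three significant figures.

h_f ≈ 10.2 m

V = 4Q/(πD²) = 4·0.465/(π·0.575²) = 1.791 m/s
h_f = f(L/D)V²/(2g) = 0.01670·(2150/0.575)·1.791²/(2·9.81) = 10.21 m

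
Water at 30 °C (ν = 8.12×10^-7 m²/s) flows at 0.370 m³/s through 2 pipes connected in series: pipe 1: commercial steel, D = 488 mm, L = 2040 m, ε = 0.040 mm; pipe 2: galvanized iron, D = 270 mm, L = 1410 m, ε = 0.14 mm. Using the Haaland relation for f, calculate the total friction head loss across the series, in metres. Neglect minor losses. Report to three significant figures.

H ≈ 201 m

Pipe 1: V = 1.978 m/s, Re = 1.19×10^6, ε/D = 8.20×10^-5, f = 0.01286, h_1 = f(L/D)V²/2g = 10.72 m
Pipe 2: V = 6.462 m/s, Re = 2.15×10^6, ε/D = 5.19×10^-4, f = 0.01707, h_2 = f(L/D)V²/2g = 189.8 m
Series → Q common, losses add: H = Σh = 200.5 m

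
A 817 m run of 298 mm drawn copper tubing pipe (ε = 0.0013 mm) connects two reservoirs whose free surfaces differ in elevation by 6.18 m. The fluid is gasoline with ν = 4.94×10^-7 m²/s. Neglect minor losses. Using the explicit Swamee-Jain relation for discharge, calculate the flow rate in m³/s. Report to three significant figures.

Swamee-Jain (Type II): Q = -0.965·√(gD⁵h_f/L)·ln[ε/(3.7D) + √(3.17ν²L/(gD³h_f))]
√(gD⁵h_f/L) = √(9.81·0.298⁵·6.18/817) = 0.01321
ε/(3.7D) = 1.18×10^-6; √(3.17ν²L/(gD³h_f)) = 1.98×10^-5
Q = -0.965·0.01321·ln(2.103×10^-5) = 0.1372 m³/s
Check: V = 1.97 m/s, Re = 1.19×10^6, f = 0.01140, h_f = 6.17 m ≈ 6.18 m ✓

Q ≈ 0.137 m³/s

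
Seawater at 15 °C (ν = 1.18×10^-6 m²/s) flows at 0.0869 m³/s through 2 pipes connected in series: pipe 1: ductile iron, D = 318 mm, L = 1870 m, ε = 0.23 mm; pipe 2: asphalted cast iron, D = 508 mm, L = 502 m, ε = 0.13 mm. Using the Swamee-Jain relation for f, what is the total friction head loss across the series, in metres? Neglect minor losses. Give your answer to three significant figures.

Pipe 1: V = 1.094 m/s, Re = 2.95×10^5, ε/D = 7.23×10^-4, f = 0.01952, h_1 = f(L/D)V²/2g = 7.006 m
Pipe 2: V = 0.4287 m/s, Re = 1.85×10^5, ε/D = 2.56×10^-4, f = 0.01768, h_2 = f(L/D)V²/2g = 0.1637 m
Series → Q common, losses add: H = Σh = 7.169 m

H ≈ 7.17 m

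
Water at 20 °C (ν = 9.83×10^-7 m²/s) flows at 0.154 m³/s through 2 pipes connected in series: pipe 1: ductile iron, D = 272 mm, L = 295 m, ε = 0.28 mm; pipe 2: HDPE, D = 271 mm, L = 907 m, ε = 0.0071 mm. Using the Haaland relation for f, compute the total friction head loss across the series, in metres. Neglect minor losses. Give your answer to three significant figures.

Pipe 1: V = 2.650 m/s, Re = 7.33×10^5, ε/D = 0.00103, f = 0.02017, h_1 = f(L/D)V²/2g = 7.831 m
Pipe 2: V = 2.670 m/s, Re = 7.36×10^5, ε/D = 2.62×10^-5, f = 0.01261, h_2 = f(L/D)V²/2g = 15.33 m
Series → Q common, losses add: H = Σh = 23.17 m

H ≈ 23.2 m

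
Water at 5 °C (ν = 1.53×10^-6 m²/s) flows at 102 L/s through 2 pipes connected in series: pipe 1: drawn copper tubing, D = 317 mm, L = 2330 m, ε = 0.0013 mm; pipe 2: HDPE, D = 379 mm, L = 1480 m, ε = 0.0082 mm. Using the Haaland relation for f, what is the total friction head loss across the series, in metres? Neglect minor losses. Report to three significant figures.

H ≈ 11.7 m

Pipe 1: V = 1.292 m/s, Re = 2.68×10^5, ε/D = 4.10×10^-6, f = 0.01468, h_1 = f(L/D)V²/2g = 9.187 m
Pipe 2: V = 0.9041 m/s, Re = 2.24×10^5, ε/D = 2.16×10^-5, f = 0.01531, h_2 = f(L/D)V²/2g = 2.491 m
Series → Q common, losses add: H = Σh = 11.68 m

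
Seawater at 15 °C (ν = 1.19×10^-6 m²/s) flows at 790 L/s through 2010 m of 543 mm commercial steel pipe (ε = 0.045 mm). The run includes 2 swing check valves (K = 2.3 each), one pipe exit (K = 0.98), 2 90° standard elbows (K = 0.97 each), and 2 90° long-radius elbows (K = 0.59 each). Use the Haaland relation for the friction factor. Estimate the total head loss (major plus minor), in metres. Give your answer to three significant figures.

H_L ≈ 32.9 m

V = 4Q/(πD²) = 3.411 m/s; V²/2g = 0.5932 m
Re = 1.56×10^6, ε/D = 8.29×10^-5 → f = 0.01262 (Haaland)
Major: h_f = f(L/D)·V²/2g = 0.01262·3702·0.5932 = 27.71 m
Minor: ΣK = 8.70; h_m = ΣK·V²/2g = 5.161 m
Total H_L = 27.71 + 5.161 = 32.87 m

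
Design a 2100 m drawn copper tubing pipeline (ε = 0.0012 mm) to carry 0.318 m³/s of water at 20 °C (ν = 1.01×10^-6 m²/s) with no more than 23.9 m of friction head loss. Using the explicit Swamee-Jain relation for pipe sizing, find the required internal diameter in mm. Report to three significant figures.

D ≈ 390 mm

Swamee-Jain (Type III): D = 0.66·[ε^1.25·(LQ²/(gh_f))^4.75 + ν·Q^9.4·(L/(gh_f))^5.2]^0.04
LQ²/(gh_f) = 0.9057; L/(gh_f) = 8.957
Term 1 = ε^1.25·(…)^4.75 = 2.48×10^-8; Term 2 = ν·Q^9.4·(…)^5.2 = 1.90×10^-6
D = 0.66·(2.48×10^-8 + 1.90×10^-6)^0.04 = 0.3899 m = 390 mm
Check: V = 2.66 m/s, Re = 1.03×10^6, f = 0.01163, h_f = 22.7 m ≈ 23.9 m ✓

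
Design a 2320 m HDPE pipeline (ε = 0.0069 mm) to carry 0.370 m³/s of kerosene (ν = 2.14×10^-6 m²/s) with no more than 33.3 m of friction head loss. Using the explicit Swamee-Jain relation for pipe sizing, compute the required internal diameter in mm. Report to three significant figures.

Swamee-Jain (Type III): D = 0.66·[ε^1.25·(LQ²/(gh_f))^4.75 + ν·Q^9.4·(L/(gh_f))^5.2]^0.04
LQ²/(gh_f) = 0.9723; L/(gh_f) = 7.102
Term 1 = ε^1.25·(…)^4.75 = 3.09×10^-7; Term 2 = ν·Q^9.4·(…)^5.2 = 5.00×10^-6
D = 0.66·(3.09×10^-7 + 5.00×10^-6)^0.04 = 0.4060 m = 406 mm
Check: V = 2.86 m/s, Re = 5.42×10^5, f = 0.01319, h_f = 31.4 m ≈ 33.3 m ✓

D ≈ 406 mm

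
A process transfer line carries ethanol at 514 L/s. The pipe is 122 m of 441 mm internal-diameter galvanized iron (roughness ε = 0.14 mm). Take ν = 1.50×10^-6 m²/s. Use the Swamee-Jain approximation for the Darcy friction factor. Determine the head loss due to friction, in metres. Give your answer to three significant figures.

h_f ≈ 2.54 m

V = 4Q/(πD²) = 4·0.514/(π·0.441²) = 3.365 m/s
Re = VD/ν = 3.365·0.441/1.50×10^-6 = 9.89×10^5 → turbulent
ε/D = 0.14/441 = 3.17×10^-4
Swamee-Jain: f = 0.01592
h_f = f(L/D)V²/(2g) = 0.01592·(122/0.441)·3.365²/(2·9.81) = 2.541 m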